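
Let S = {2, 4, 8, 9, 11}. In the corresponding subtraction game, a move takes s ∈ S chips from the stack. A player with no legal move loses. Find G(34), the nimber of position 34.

G(0) = 0
G(1) = mex{} = 0
G(2) = mex{0} = 1
G(3) = mex{0} = 1
G(4) = mex{1,0} = 2
G(5) = mex{1,0} = 2
G(6) = mex{2,1} = 0
G(7) = mex{2,1} = 0
G(8) = mex{0,2,0} = 1
G(9) = mex{0,2,0,0} = 1
G(10) = mex{1,0,1,0} = 2
G(11) = mex{1,0,1,1,0} = 2
G(12) = mex{2,1,2,1,0} = 3
G(13) = mex{2,1,2,2,1} = 0
G(14) = mex{3,2,0,2,1} = 4
G(15) = mex{0,2,0,0,2} = 1
G(16) = mex{4,3,1,0,2} = 5
G(17) = mex{1,0,1,1,0} = 2
G(18) = mex{5,4,2,1,0} = 3
G(19) = mex{2,1,2,2,1} = 0
G(20) = mex{3,5,3,2,1} = 0
G(21) = mex{0,2,0,3,2} = 1
G(22) = mex{0,3,4,0,2} = 1
G(23) = mex{1,0,1,4,3} = 2
G(24) = mex{1,0,5,1,0} = 2
G(25) = mex{2,1,2,5,4} = 0
G(26) = mex{2,1,3,2,1} = 0
G(27) = mex{0,2,0,3,5} = 1
G(28) = mex{0,2,0,0,2} = 1
G(29) = mex{1,0,1,0,3} = 2
G(30) = mex{1,0,1,1,0} = 2
G(31) = mex{2,1,2,1,0} = 3
G(32) = mex{2,1,2,2,1} = 0
G(33) = mex{3,2,0,2,1} = 4
G(34) = mex{0,2,0,0,2} = 1

1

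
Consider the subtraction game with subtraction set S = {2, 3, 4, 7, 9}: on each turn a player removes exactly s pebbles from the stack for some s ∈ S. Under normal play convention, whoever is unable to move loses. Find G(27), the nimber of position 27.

n :  0  1  2  3  4  5  6  7  8  9 10 11 12 13 14 15 16 17 18 19 20 21 22 23 24 25 26 27
G :  0  0  1  1  2  2  0  3  1  4  2  0  0  1  1  2  2  0  3  1  4  2  0  0  1  1  2  2

2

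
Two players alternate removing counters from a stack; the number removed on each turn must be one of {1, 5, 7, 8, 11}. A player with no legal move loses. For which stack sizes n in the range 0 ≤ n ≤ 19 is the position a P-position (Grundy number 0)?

G(0) = 0
G(1) = mex{0} = 1
G(2) = mex{1} = 0
G(3) = mex{0} = 1
G(4) = mex{1} = 0
G(5) = mex{0,0} = 1
G(6) = mex{1,1} = 0
G(7) = mex{0,0,0} = 1
G(8) = mex{1,1,1,0} = 2
G(9) = mex{2,0,0,1} = 3
G(10) = mex{3,1,1,0} = 2
G(11) = mex{2,0,0,1,0} = 3
G(12) = mex{3,1,1,0,1} = 2
G(13) = mex{2,2,0,1,0} = 3
G(14) = mex{3,3,1,0,1} = 2
G(15) = mex{2,2,2,1,0} = 3
G(16) = mex{3,3,3,2,1} = 0
G(17) = mex{0,2,2,3,0} = 1
G(18) = mex{1,3,3,2,1} = 0
G(19) = mex{0,2,2,3,2} = 1
P-positions are exactly the n with G(n) = 0.

0, 2, 4, 6, 16, 18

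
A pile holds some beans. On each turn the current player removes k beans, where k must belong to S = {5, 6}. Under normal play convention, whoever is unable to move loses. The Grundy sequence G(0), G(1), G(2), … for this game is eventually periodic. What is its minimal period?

11

n :  0  1  2  3  4  5  6  7  8  9 10 11 12 13 14 15 16 17 18 19 20 21 22 23
G :  0  0  0  0  0  1  1  1  1  1  2  0  0  0  0  0  1  1  1  1  1  2  0  0
G(n+11) = G(n) holds for n = 0,…,5 (a full window of length max(S) = 6), so the sequence is purely periodic with period 11.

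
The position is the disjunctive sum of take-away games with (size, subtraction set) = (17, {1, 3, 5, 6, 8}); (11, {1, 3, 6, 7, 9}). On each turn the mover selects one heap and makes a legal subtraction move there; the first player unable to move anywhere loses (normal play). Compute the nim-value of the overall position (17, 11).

Heap A, S = {1, 3, 5, 6, 8}:
n :  0  1  2  3  4  5  6  7  8  9 10 11 12 13 14 15 16 17
G :  0  1  0  1  0  1  2  3  2  3  2  0  1  0  1  0  1  2
G_A(17) = 2.
Heap B, S = {1, 3, 6, 7, 9}:
G(0) = 0
G(1) = mex{0} = 1
G(2) = mex{1} = 0
G(3) = mex{0,0} = 1
G(4) = mex{1,1} = 0
G(5) = mex{0,0} = 1
G(6) = mex{1,1,0} = 2
G(7) = mex{2,0,1,0} = 3
G(8) = mex{3,1,0,1} = 2
G(9) = mex{2,2,1,0,0} = 3
G(10) = mex{3,3,0,1,1} = 2
G(11) = mex{2,2,1,0,0} = 3
G_B(11) = 3.
Combined Grundy value = 2 ⊕ 3 = 1.

1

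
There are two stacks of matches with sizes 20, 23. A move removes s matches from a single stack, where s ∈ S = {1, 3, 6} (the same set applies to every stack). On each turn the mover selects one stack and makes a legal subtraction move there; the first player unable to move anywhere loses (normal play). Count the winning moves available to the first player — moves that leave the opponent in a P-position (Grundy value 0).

All stacks use S = {1, 3, 6}:
G(0) = 0
G(1) = mex{0} = 1
G(2) = mex{1} = 0
G(3) = mex{0,0} = 1
G(4) = mex{1,1} = 0
G(5) = mex{0,0} = 1
G(6) = mex{1,1,0} = 2
G(7) = mex{2,0,1} = 3
G(8) = mex{3,1,0} = 2
G(9) = mex{2,2,1} = 0
G(10) = mex{0,3,0} = 1
G(11) = mex{1,2,1} = 0
G(12) = mex{0,0,2} = 1
G(13) = mex{1,1,3} = 0
G(14) = mex{0,0,2} = 1
G(15) = mex{1,1,0} = 2
G(16) = mex{2,0,1} = 3
G(17) = mex{3,1,0} = 2
G(18) = mex{2,2,1} = 0
G(19) = mex{0,3,0} = 1
G(20) = mex{1,2,1} = 0
G(21) = mex{0,0,2} = 1
G(22) = mex{1,1,3} = 0
G(23) = mex{0,0,2} = 1
Stack A: G(20) = 0.
Stack B: G(23) = 1.
Combined Grundy value = 0 ⊕ 1 = 1.
A winning move leaves total XOR = 0, i.e. changes one component's Grundy value g to g ⊕ X where X is the current total.
Stack A: need g' = 0⊕1 = 1. Options: 20−1→G=1, 20−3→G=2, 20−6→G=1. Hits: 2.
Stack B: need g' = 1⊕1 = 0. Options: 23−1→G=0, 23−3→G=0, 23−6→G=2. Hits: 2.

4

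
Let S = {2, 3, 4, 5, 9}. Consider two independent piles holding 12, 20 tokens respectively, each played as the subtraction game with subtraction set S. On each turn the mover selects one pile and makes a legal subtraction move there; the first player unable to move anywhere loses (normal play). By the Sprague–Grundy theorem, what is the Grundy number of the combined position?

1

All piles use S = {2, 3, 4, 5, 9}:
G(0) = 0
G(1) = mex{} = 0
G(2) = mex{0} = 1
G(3) = mex{0,0} = 1
G(4) = mex{1,0,0} = 2
G(5) = mex{1,1,0,0} = 2
G(6) = mex{2,1,1,0} = 3
G(7) = mex{2,2,1,1} = 0
G(8) = mex{3,2,2,1} = 0
G(9) = mex{0,3,2,2,0} = 1
G(10) = mex{0,0,3,2,0} = 1
G(11) = mex{1,0,0,3,1} = 2
G(12) = mex{1,1,0,0,1} = 2
G(13) = mex{2,1,1,0,2} = 3
G(14) = mex{2,2,1,1,2} = 0
G(15) = mex{3,2,2,1,3} = 0
G(16) = mex{0,3,2,2,0} = 1
G(17) = mex{0,0,3,2,0} = 1
G(18) = mex{1,0,0,3,1} = 2
G(19) = mex{1,1,0,0,1} = 2
G(20) = mex{2,1,1,0,2} = 3
Pile A: G(12) = 2.
Pile B: G(20) = 3.
Combined Grundy value = 2 ⊕ 3 = 1.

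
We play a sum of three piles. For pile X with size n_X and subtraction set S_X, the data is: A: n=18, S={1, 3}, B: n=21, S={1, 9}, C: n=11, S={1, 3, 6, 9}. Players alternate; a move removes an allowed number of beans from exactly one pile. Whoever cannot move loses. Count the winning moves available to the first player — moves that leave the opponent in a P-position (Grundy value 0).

Pile A, S = {1, 3}:
G(0) = 0
G(1) = mex{0} = 1
G(2) = mex{1} = 0
G(3) = mex{0,0} = 1
G(4) = mex{1,1} = 0
G(5) = mex{0,0} = 1
G(6) = mex{1,1} = 0
G(7) = mex{0,0} = 1
G(8) = mex{1,1} = 0
G(9) = mex{0,0} = 1
G(10) = mex{1,1} = 0
G(11) = mex{0,0} = 1
G(12) = mex{1,1} = 0
G(13) = mex{0,0} = 1
G(14) = mex{1,1} = 0
G(15) = mex{0,0} = 1
G(16) = mex{1,1} = 0
G(17) = mex{0,0} = 1
G(18) = mex{1,1} = 0
G_A(18) = 0.
Pile B, S = {1, 9}:
G(0) = 0
G(1) = mex{0} = 1
G(2) = mex{1} = 0
G(3) = mex{0} = 1
G(4) = mex{1} = 0
G(5) = mex{0} = 1
G(6) = mex{1} = 0
G(7) = mex{0} = 1
G(8) = mex{1} = 0
G(9) = mex{0,0} = 1
G(10) = mex{1,1} = 0
G(11) = mex{0,0} = 1
G(12) = mex{1,1} = 0
G(13) = mex{0,0} = 1
G(14) = mex{1,1} = 0
G(15) = mex{0,0} = 1
G(16) = mex{1,1} = 0
G(17) = mex{0,0} = 1
G(18) = mex{1,1} = 0
G(19) = mex{0,0} = 1
G(20) = mex{1,1} = 0
G(21) = mex{0,0} = 1
G_B(21) = 1.
Pile C, S = {1, 3, 6, 9}:
n :  0  1  2  3  4  5  6  7  8  9 10 11
G :  0  1  0  1  0  1  2  3  2  3  2  3
G_C(11) = 3.
Combined Grundy value = 0 ⊕ 1 ⊕ 3 = 2.
A winning move leaves total XOR = 0, i.e. changes one component's Grundy value g to g ⊕ X where X is the current total.
Pile A: need g' = 0⊕2 = 2. Options: 18−1→G=1, 18−3→G=1. Hits: 0.
Pile B: need g' = 1⊕2 = 3. Options: 21−1→G=0, 21−9→G=0. Hits: 0.
Pile C: need g' = 3⊕2 = 1. Options: 11−1→G=2, 11−3→G=2, 11−6→G=1, 11−9→G=0. Hits: 1.

1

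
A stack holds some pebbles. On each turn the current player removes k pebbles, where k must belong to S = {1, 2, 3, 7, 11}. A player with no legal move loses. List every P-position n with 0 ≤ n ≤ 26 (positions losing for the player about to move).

0, 4, 8, 12, 16, 20, 24

n :  0  1  2  3  4  5  6  7  8  9 10 11 12 13 14 15 16 17 18 19 20 21 22 23 24 25 26
G :  0  1  2  3  0  1  2  3  0  1  2  3  0  1  2  3  0  1  2  3  0  1  2  3  0  1  2
P-positions are exactly the n with G(n) = 0.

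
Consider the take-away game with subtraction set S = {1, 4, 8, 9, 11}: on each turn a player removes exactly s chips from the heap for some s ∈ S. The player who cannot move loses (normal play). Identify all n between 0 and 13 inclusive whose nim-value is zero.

0, 2, 5, 7, 12

n :  0  1  2  3  4  5  6  7  8  9 10 11 12 13
G :  0  1  0  1  2  0  1  0  1  2  3  2  0  1
P-positions are exactly the n with G(n) = 0.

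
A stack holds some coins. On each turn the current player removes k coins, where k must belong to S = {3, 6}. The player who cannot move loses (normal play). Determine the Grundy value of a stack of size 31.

n :  0  1  2  3  4  5  6  7  8  9 10 11 12 13 14 15 16 17 18 19 20 21 22 23 24 25 26 27 28 29 30 31
G :  0  0  0  1  1  1  2  2  2  0  0  0  1  1  1  2  2  2  0  0  0  1  1  1  2  2  2  0  0  0  1  1

1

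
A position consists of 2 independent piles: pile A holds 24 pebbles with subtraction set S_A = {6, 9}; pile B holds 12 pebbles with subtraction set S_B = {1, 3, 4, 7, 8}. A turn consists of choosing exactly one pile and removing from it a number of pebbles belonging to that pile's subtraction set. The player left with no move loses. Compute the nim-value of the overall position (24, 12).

Pile A, S = {6, 9}:
G(0) = 0
G(1) = mex{} = 0
G(2) = mex{} = 0
G(3) = mex{} = 0
G(4) = mex{} = 0
G(5) = mex{} = 0
G(6) = mex{0} = 1
G(7) = mex{0} = 1
G(8) = mex{0} = 1
G(9) = mex{0,0} = 1
G(10) = mex{0,0} = 1
G(11) = mex{0,0} = 1
G(12) = mex{1,0} = 2
G(13) = mex{1,0} = 2
G(14) = mex{1,0} = 2
G(15) = mex{1,1} = 0
G(16) = mex{1,1} = 0
G(17) = mex{1,1} = 0
G(18) = mex{2,1} = 0
G(19) = mex{2,1} = 0
G(20) = mex{2,1} = 0
G(21) = mex{0,2} = 1
G(22) = mex{0,2} = 1
G(23) = mex{0,2} = 1
G(24) = mex{0,0} = 1
G_A(24) = 1.
Pile B, S = {1, 3, 4, 7, 8}:
G(0) = 0
G(1) = mex{0} = 1
G(2) = mex{1} = 0
G(3) = mex{0,0} = 1
G(4) = mex{1,1,0} = 2
G(5) = mex{2,0,1} = 3
G(6) = mex{3,1,0} = 2
G(7) = mex{2,2,1,0} = 3
G(8) = mex{3,3,2,1,0} = 4
G(9) = mex{4,2,3,0,1} = 5
G(10) = mex{5,3,2,1,0} = 4
G(11) = mex{4,4,3,2,1} = 0
G(12) = mex{0,5,4,3,2} = 1
G_B(12) = 1.
Combined Grundy value = 1 ⊕ 1 = 0.

0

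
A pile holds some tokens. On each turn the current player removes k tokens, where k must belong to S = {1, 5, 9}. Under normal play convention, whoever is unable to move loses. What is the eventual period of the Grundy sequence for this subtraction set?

G(0) = 0
G(1) = mex{0} = 1
G(2) = mex{1} = 0
G(3) = mex{0} = 1
G(4) = mex{1} = 0
G(5) = mex{0,0} = 1
G(6) = mex{1,1} = 0
G(7) = mex{0,0} = 1
G(8) = mex{1,1} = 0
G(9) = mex{0,0,0} = 1
G(10) = mex{1,1,1} = 0
G(11) = mex{0,0,0} = 1
G(12) = mex{1,1,1} = 0
G(13) = mex{0,0,0} = 1
G(14) = mex{1,1,1} = 0
G(n+2) = G(n) holds for n = 0,…,8 (a full window of length max(S) = 9), so the sequence is purely periodic with period 2.

2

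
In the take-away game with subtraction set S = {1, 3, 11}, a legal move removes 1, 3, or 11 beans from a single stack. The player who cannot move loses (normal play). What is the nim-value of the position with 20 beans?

G(0) = 0
G(1) = mex{0} = 1
G(2) = mex{1} = 0
G(3) = mex{0,0} = 1
G(4) = mex{1,1} = 0
G(5) = mex{0,0} = 1
G(6) = mex{1,1} = 0
G(7) = mex{0,0} = 1
G(8) = mex{1,1} = 0
G(9) = mex{0,0} = 1
G(10) = mex{1,1} = 0
G(11) = mex{0,0,0} = 1
G(12) = mex{1,1,1} = 0
G(13) = mex{0,0,0} = 1
G(14) = mex{1,1,1} = 0
G(15) = mex{0,0,0} = 1
G(16) = mex{1,1,1} = 0
G(17) = mex{0,0,0} = 1
G(18) = mex{1,1,1} = 0
G(19) = mex{0,0,0} = 1
G(20) = mex{1,1,1} = 0

0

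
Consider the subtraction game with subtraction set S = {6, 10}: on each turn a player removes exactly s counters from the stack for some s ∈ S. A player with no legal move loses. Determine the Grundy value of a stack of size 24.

1

G(0) = 0
G(1) = mex{} = 0
G(2) = mex{} = 0
G(3) = mex{} = 0
G(4) = mex{} = 0
G(5) = mex{} = 0
G(6) = mex{0} = 1
G(7) = mex{0} = 1
G(8) = mex{0} = 1
G(9) = mex{0} = 1
G(10) = mex{0,0} = 1
G(11) = mex{0,0} = 1
G(12) = mex{1,0} = 2
G(13) = mex{1,0} = 2
G(14) = mex{1,0} = 2
G(15) = mex{1,0} = 2
G(16) = mex{1,1} = 0
G(17) = mex{1,1} = 0
G(18) = mex{2,1} = 0
G(19) = mex{2,1} = 0
G(20) = mex{2,1} = 0
G(21) = mex{2,1} = 0
G(22) = mex{0,2} = 1
G(23) = mex{0,2} = 1
G(24) = mex{0,2} = 1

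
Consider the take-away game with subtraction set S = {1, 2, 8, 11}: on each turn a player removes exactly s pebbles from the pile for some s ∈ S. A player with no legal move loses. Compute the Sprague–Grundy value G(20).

G(0) = 0
G(1) = mex{0} = 1
G(2) = mex{1,0} = 2
G(3) = mex{2,1} = 0
G(4) = mex{0,2} = 1
G(5) = mex{1,0} = 2
G(6) = mex{2,1} = 0
G(7) = mex{0,2} = 1
G(8) = mex{1,0,0} = 2
G(9) = mex{2,1,1} = 0
G(10) = mex{0,2,2} = 1
G(11) = mex{1,0,0,0} = 2
G(12) = mex{2,1,1,1} = 0
G(13) = mex{0,2,2,2} = 1
G(14) = mex{1,0,0,0} = 2
G(15) = mex{2,1,1,1} = 0
G(16) = mex{0,2,2,2} = 1
G(17) = mex{1,0,0,0} = 2
G(18) = mex{2,1,1,1} = 0
G(19) = mex{0,2,2,2} = 1
G(20) = mex{1,0,0,0} = 2

2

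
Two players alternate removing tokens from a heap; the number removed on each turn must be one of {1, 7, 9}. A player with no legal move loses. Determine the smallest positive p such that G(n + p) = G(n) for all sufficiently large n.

n :  0  1  2  3  4  5  6  7  8  9 10 11 12 13 14
G :  0  1  0  1  0  1  0  1  0  1  0  1  0  1  0
G(n+2) = G(n) holds for n = 0,…,8 (a full window of length max(S) = 9), so the sequence is purely periodic with period 2.

2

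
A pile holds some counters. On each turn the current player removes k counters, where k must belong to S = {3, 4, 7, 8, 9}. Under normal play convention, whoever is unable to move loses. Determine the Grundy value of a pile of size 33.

n :  0  1  2  3  4  5  6  7  8  9 10 11 12 13 14 15 16 17 18 19 20 21 22 23 24 25 26 27 28 29 30 31 32 33
G :  0  0  0  1  1  1  2  2  2  3  3  3  0  0  0  1  1  1  2  2  2  3  3  3  0  0  0  1  1  1  2  2  2  3

3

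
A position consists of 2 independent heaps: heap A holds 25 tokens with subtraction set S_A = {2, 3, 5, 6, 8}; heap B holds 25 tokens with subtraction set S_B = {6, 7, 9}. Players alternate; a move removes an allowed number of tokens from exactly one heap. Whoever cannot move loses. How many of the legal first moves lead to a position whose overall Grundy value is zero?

Heap A, S = {2, 3, 5, 6, 8}:
G(0) = 0
G(1) = mex{} = 0
G(2) = mex{0} = 1
G(3) = mex{0,0} = 1
G(4) = mex{1,0} = 2
G(5) = mex{1,1,0} = 2
G(6) = mex{2,1,0,0} = 3
G(7) = mex{2,2,1,0} = 3
G(8) = mex{3,2,1,1,0} = 4
G(9) = mex{3,3,2,1,0} = 4
G(10) = mex{4,3,2,2,1} = 0
G(11) = mex{4,4,3,2,1} = 0
G(12) = mex{0,4,3,3,2} = 1
G(13) = mex{0,0,4,3,2} = 1
G(14) = mex{1,0,4,4,3} = 2
G(15) = mex{1,1,0,4,3} = 2
G(16) = mex{2,1,0,0,4} = 3
G(17) = mex{2,2,1,0,4} = 3
G(18) = mex{3,2,1,1,0} = 4
G(19) = mex{3,3,2,1,0} = 4
G(20) = mex{4,3,2,2,1} = 0
G(21) = mex{4,4,3,2,1} = 0
G(22) = mex{0,4,3,3,2} = 1
G(23) = mex{0,0,4,3,2} = 1
G(24) = mex{1,0,4,4,3} = 2
G(25) = mex{1,1,0,4,3} = 2
G_A(25) = 2.
Heap B, S = {6, 7, 9}:
G(0) = 0
G(1) = mex{} = 0
G(2) = mex{} = 0
G(3) = mex{} = 0
G(4) = mex{} = 0
G(5) = mex{} = 0
G(6) = mex{0} = 1
G(7) = mex{0,0} = 1
G(8) = mex{0,0} = 1
G(9) = mex{0,0,0} = 1
G(10) = mex{0,0,0} = 1
G(11) = mex{0,0,0} = 1
G(12) = mex{1,0,0} = 2
G(13) = mex{1,1,0} = 2
G(14) = mex{1,1,0} = 2
G(15) = mex{1,1,1} = 0
G(16) = mex{1,1,1} = 0
G(17) = mex{1,1,1} = 0
G(18) = mex{2,1,1} = 0
G(19) = mex{2,2,1} = 0
G(20) = mex{2,2,1} = 0
G(21) = mex{0,2,2} = 1
G(22) = mex{0,0,2} = 1
G(23) = mex{0,0,2} = 1
G(24) = mex{0,0,0} = 1
G(25) = mex{0,0,0} = 1
G_B(25) = 1.
Combined Grundy value = 2 ⊕ 1 = 3.
A winning move leaves total XOR = 0, i.e. changes one component's Grundy value g to g ⊕ X where X is the current total.
Heap A: need g' = 2⊕3 = 1. Options: 25−2→G=1, 25−3→G=1, 25−5→G=0, 25−6→G=4, 25−8→G=3. Hits: 2.
Heap B: need g' = 1⊕3 = 2. Options: 25−6→G=0, 25−7→G=0, 25−9→G=0. Hits: 0.

2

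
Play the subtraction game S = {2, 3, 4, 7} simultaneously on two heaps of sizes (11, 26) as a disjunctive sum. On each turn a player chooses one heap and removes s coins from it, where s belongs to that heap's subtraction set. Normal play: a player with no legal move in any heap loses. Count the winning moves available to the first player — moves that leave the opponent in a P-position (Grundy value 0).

All heaps use S = {2, 3, 4, 7}:
G(0) = 0
G(1) = mex{} = 0
G(2) = mex{0} = 1
G(3) = mex{0,0} = 1
G(4) = mex{1,0,0} = 2
G(5) = mex{1,1,0} = 2
G(6) = mex{2,1,1} = 0
G(7) = mex{2,2,1,0} = 3
G(8) = mex{0,2,2,0} = 1
G(9) = mex{3,0,2,1} = 4
G(10) = mex{1,3,0,1} = 2
G(11) = mex{4,1,3,2} = 0
G(12) = mex{2,4,1,2} = 0
G(13) = mex{0,2,4,0} = 1
G(14) = mex{0,0,2,3} = 1
G(15) = mex{1,0,0,1} = 2
G(16) = mex{1,1,0,4} = 2
G(17) = mex{2,1,1,2} = 0
G(18) = mex{2,2,1,0} = 3
G(19) = mex{0,2,2,0} = 1
G(20) = mex{3,0,2,1} = 4
G(21) = mex{1,3,0,1} = 2
G(22) = mex{4,1,3,2} = 0
G(23) = mex{2,4,1,2} = 0
G(24) = mex{0,2,4,0} = 1
G(25) = mex{0,0,2,3} = 1
G(26) = mex{1,0,0,1} = 2
Heap A: G(11) = 0.
Heap B: G(26) = 2.
Combined Grundy value = 0 ⊕ 2 = 2.
A winning move leaves total XOR = 0, i.e. changes one component's Grundy value g to g ⊕ X where X is the current total.
Heap A: need g' = 0⊕2 = 2. Options: 11−2→G=4, 11−3→G=1, 11−4→G=3, 11−7→G=2. Hits: 1.
Heap B: need g' = 2⊕2 = 0. Options: 26−2→G=1, 26−3→G=0, 26−4→G=0, 26−7→G=1. Hits: 2.

3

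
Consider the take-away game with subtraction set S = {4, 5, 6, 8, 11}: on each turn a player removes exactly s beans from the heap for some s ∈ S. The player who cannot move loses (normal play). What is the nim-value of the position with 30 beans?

0

n :  0  1  2  3  4  5  6  7  8  9 10 11 12 13 14 15 16 17 18 19 20 21 22 23 24 25 26 27 28 29 30
G :  0  0  0  0  1  1  1  1  2  2  2  2  3  3  3  0  0  0  0  1  1  1  1  2  2  2  2  3  3  3  0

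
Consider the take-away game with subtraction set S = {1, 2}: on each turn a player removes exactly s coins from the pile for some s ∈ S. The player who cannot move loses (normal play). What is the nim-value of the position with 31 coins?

n :  0  1  2  3  4  5  6  7  8  9 10 11 12 13 14 15 16 17 18 19 20 21 22 23 24 25 26 27 28 29 30 31
G :  0  1  2  0  1  2  0  1  2  0  1  2  0  1  2  0  1  2  0  1  2  0  1  2  0  1  2  0  1  2  0  1

1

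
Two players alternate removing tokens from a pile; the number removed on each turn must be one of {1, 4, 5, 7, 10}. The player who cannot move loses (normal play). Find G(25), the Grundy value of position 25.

G(0) = 0
G(1) = mex{0} = 1
G(2) = mex{1} = 0
G(3) = mex{0} = 1
G(4) = mex{1,0} = 2
G(5) = mex{2,1,0} = 3
G(6) = mex{3,0,1} = 2
G(7) = mex{2,1,0,0} = 3
G(8) = mex{3,2,1,1} = 0
G(9) = mex{0,3,2,0} = 1
G(10) = mex{1,2,3,1,0} = 4
G(11) = mex{4,3,2,2,1} = 0
G(12) = mex{0,0,3,3,0} = 1
G(13) = mex{1,1,0,2,1} = 3
G(14) = mex{3,4,1,3,2} = 0
G(15) = mex{0,0,4,0,3} = 1
G(16) = mex{1,1,0,1,2} = 3
G(17) = mex{3,3,1,4,3} = 0
G(18) = mex{0,0,3,0,0} = 1
G(19) = mex{1,1,0,1,1} = 2
G(20) = mex{2,3,1,3,4} = 0
G(21) = mex{0,0,3,0,0} = 1
G(22) = mex{1,1,0,1,1} = 2
G(23) = mex{2,2,1,3,3} = 0
G(24) = mex{0,0,2,0,0} = 1
G(25) = mex{1,1,0,1,1} = 2

2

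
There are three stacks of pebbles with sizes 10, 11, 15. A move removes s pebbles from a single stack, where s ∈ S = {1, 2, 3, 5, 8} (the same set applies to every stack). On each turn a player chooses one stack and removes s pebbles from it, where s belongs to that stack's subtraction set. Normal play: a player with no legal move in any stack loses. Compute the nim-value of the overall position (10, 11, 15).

All stacks use S = {1, 2, 3, 5, 8}:
G(0) = 0
G(1) = mex{0} = 1
G(2) = mex{1,0} = 2
G(3) = mex{2,1,0} = 3
G(4) = mex{3,2,1} = 0
G(5) = mex{0,3,2,0} = 1
G(6) = mex{1,0,3,1} = 2
G(7) = mex{2,1,0,2} = 3
G(8) = mex{3,2,1,3,0} = 4
G(9) = mex{4,3,2,0,1} = 5
G(10) = mex{5,4,3,1,2} = 0
G(11) = mex{0,5,4,2,3} = 1
G(12) = mex{1,0,5,3,0} = 2
G(13) = mex{2,1,0,4,1} = 3
G(14) = mex{3,2,1,5,2} = 0
G(15) = mex{0,3,2,0,3} = 1
Stack A: G(10) = 0.
Stack B: G(11) = 1.
Stack C: G(15) = 1.
Combined Grundy value = 0 ⊕ 1 ⊕ 1 = 0.

0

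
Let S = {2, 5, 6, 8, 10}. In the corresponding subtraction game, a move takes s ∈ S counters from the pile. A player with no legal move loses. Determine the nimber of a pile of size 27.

n :  0  1  2  3  4  5  6  7  8  9 10 11 12 13 14 15 16 17 18 19 20 21 22 23 24 25 26 27
G :  0  0  1  1  0  2  1  3  2  2  3  3  2  0  3  1  0  0  1  1  0  2  1  3  2  2  3  3

3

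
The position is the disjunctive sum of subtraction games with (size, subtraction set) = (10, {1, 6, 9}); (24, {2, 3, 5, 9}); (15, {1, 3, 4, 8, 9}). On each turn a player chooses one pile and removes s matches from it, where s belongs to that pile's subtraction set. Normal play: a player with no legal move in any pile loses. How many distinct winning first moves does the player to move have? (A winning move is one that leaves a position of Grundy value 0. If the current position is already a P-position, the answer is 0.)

4

Pile A, S = {1, 6, 9}:
G(0) = 0
G(1) = mex{0} = 1
G(2) = mex{1} = 0
G(3) = mex{0} = 1
G(4) = mex{1} = 0
G(5) = mex{0} = 1
G(6) = mex{1,0} = 2
G(7) = mex{2,1} = 0
G(8) = mex{0,0} = 1
G(9) = mex{1,1,0} = 2
G(10) = mex{2,0,1} = 3
G_A(10) = 3.
Pile B, S = {2, 3, 5, 9}:
G(0) = 0
G(1) = mex{} = 0
G(2) = mex{0} = 1
G(3) = mex{0,0} = 1
G(4) = mex{1,0} = 2
G(5) = mex{1,1,0} = 2
G(6) = mex{2,1,0} = 3
G(7) = mex{2,2,1} = 0
G(8) = mex{3,2,1} = 0
G(9) = mex{0,3,2,0} = 1
G(10) = mex{0,0,2,0} = 1
G(11) = mex{1,0,3,1} = 2
G(12) = mex{1,1,0,1} = 2
G(13) = mex{2,1,0,2} = 3
G(14) = mex{2,2,1,2} = 0
G(15) = mex{3,2,1,3} = 0
G(16) = mex{0,3,2,0} = 1
G(17) = mex{0,0,2,0} = 1
G(18) = mex{1,0,3,1} = 2
G(19) = mex{1,1,0,1} = 2
G(20) = mex{2,1,0,2} = 3
G(21) = mex{2,2,1,2} = 0
G(22) = mex{3,2,1,3} = 0
G(23) = mex{0,3,2,0} = 1
G(24) = mex{0,0,2,0} = 1
G_B(24) = 1.
Pile C, S = {1, 3, 4, 8, 9}:
n :  0  1  2  3  4  5  6  7  8  9 10 11 12 13 14 15
G :  0  1  0  1  2  3  2  0  1  4  3  2  0  1  0  1
G_C(15) = 1.
Combined Grundy value = 3 ⊕ 1 ⊕ 1 = 3.
A winning move leaves total XOR = 0, i.e. changes one component's Grundy value g to g ⊕ X where X is the current total.
Pile A: need g' = 3⊕3 = 0. Options: 10−1→G=2, 10−6→G=0, 10−9→G=1. Hits: 1.
Pile B: need g' = 1⊕3 = 2. Options: 24−2→G=0, 24−3→G=0, 24−5→G=2, 24−9→G=0. Hits: 1.
Pile C: need g' = 1⊕3 = 2. Options: 15−1→G=0, 15−3→G=0, 15−4→G=2, 15−8→G=0, 15−9→G=2. Hits: 2.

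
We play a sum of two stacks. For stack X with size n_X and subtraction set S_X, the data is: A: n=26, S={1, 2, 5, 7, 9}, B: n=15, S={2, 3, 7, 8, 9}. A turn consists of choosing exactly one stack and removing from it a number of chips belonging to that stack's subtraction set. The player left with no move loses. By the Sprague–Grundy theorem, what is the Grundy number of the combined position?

Stack A, S = {1, 2, 5, 7, 9}:
n :  0  1  2  3  4  5  6  7  8  9 10 11 12 13 14 15 16 17 18 19 20 21 22 23 24 25 26
G :  0  1  2  0  1  2  0  1  2  3  4  5  3  4  0  1  2  0  1  2  0  1  2  3  4  5  3
G_A(26) = 3.
Stack B, S = {2, 3, 7, 8, 9}:
n :  0  1  2  3  4  5  6  7  8  9 10 11 12 13 14 15
G :  0  0  1  1  2  0  0  1  1  2  2  0  3  1  2  2
G_B(15) = 2.
Combined Grundy value = 3 ⊕ 2 = 1.

1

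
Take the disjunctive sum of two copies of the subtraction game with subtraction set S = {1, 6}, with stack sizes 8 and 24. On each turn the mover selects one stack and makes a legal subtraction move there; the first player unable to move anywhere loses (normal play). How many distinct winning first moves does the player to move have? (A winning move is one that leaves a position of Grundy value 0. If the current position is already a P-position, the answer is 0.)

0

All stacks use S = {1, 6}:
G(0) = 0
G(1) = mex{0} = 1
G(2) = mex{1} = 0
G(3) = mex{0} = 1
G(4) = mex{1} = 0
G(5) = mex{0} = 1
G(6) = mex{1,0} = 2
G(7) = mex{2,1} = 0
G(8) = mex{0,0} = 1
G(9) = mex{1,1} = 0
G(10) = mex{0,0} = 1
G(11) = mex{1,1} = 0
G(12) = mex{0,2} = 1
G(13) = mex{1,0} = 2
G(14) = mex{2,1} = 0
G(15) = mex{0,0} = 1
G(16) = mex{1,1} = 0
G(17) = mex{0,0} = 1
G(18) = mex{1,1} = 0
G(19) = mex{0,2} = 1
G(20) = mex{1,0} = 2
G(21) = mex{2,1} = 0
G(22) = mex{0,0} = 1
G(23) = mex{1,1} = 0
G(24) = mex{0,0} = 1
Stack A: G(8) = 1.
Stack B: G(24) = 1.
Combined Grundy value = 1 ⊕ 1 = 0.
A winning move leaves total XOR = 0, i.e. changes one component's Grundy value g to g ⊕ X where X is the current total.
Stack A: target g' = 1⊕0 = 1, but every legal move changes the Grundy value (mex property), so 0 moves.
Stack B: target g' = 1⊕0 = 1, but every legal move changes the Grundy value (mex property), so 0 moves.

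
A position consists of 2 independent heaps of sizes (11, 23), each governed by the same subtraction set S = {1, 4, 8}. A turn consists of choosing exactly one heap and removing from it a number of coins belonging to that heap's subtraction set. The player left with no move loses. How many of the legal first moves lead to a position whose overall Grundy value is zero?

All heaps use S = {1, 4, 8}:
n :  0  1  2  3  4  5  6  7  8  9 10 11 12 13 14 15 16 17 18 19 20 21 22 23
G :  0  1  0  1  2  0  1  0  1  2  3  2  0  1  0  1  2  0  1  0  1  2  3  2
Heap A: G(11) = 2.
Heap B: G(23) = 2.
Combined Grundy value = 2 ⊕ 2 = 0.
A winning move leaves total XOR = 0, i.e. changes one component's Grundy value g to g ⊕ X where X is the current total.
Heap A: target g' = 2⊕0 = 2, but every legal move changes the Grundy value (mex property), so 0 moves.
Heap B: target g' = 2⊕0 = 2, but every legal move changes the Grundy value (mex property), so 0 moves.

0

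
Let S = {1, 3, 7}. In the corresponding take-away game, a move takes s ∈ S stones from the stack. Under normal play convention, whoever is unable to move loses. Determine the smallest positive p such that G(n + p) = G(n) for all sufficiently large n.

n :  0  1  2  3  4  5  6  7  8  9 10 11 12 13 14
G :  0  1  0  1  0  1  0  1  0  1  0  1  0  1  0
G(n+2) = G(n) holds for n = 0,…,6 (a full window of length max(S) = 7), so the sequence is purely periodic with period 2.

2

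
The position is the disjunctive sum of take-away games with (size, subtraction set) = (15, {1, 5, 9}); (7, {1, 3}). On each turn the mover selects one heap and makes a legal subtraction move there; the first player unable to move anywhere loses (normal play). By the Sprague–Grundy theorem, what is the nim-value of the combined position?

0

Heap A, S = {1, 5, 9}:
n :  0  1  2  3  4  5  6  7  8  9 10 11 12 13 14 15
G :  0  1  0  1  0  1  0  1  0  1  0  1  0  1  0  1
G_A(15) = 1.
Heap B, S = {1, 3}:
n : 0 1 2 3 4 5 6 7
G : 0 1 0 1 0 1 0 1
G_B(7) = 1.
Combined Grundy value = 1 ⊕ 1 = 0.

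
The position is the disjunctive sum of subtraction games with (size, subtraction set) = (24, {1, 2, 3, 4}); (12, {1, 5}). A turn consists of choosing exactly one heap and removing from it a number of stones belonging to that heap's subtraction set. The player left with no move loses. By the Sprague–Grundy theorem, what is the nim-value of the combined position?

4

Heap A, S = {1, 2, 3, 4}:
G(0) = 0
G(1) = mex{0} = 1
G(2) = mex{1,0} = 2
G(3) = mex{2,1,0} = 3
G(4) = mex{3,2,1,0} = 4
G(5) = mex{4,3,2,1} = 0
G(6) = mex{0,4,3,2} = 1
G(7) = mex{1,0,4,3} = 2
G(8) = mex{2,1,0,4} = 3
G(9) = mex{3,2,1,0} = 4
G(10) = mex{4,3,2,1} = 0
G(11) = mex{0,4,3,2} = 1
G(12) = mex{1,0,4,3} = 2
G(13) = mex{2,1,0,4} = 3
G(14) = mex{3,2,1,0} = 4
G(15) = mex{4,3,2,1} = 0
G(16) = mex{0,4,3,2} = 1
G(17) = mex{1,0,4,3} = 2
G(18) = mex{2,1,0,4} = 3
G(19) = mex{3,2,1,0} = 4
G(20) = mex{4,3,2,1} = 0
G(21) = mex{0,4,3,2} = 1
G(22) = mex{1,0,4,3} = 2
G(23) = mex{2,1,0,4} = 3
G(24) = mex{3,2,1,0} = 4
G_A(24) = 4.
Heap B, S = {1, 5}:
G(0) = 0
G(1) = mex{0} = 1
G(2) = mex{1} = 0
G(3) = mex{0} = 1
G(4) = mex{1} = 0
G(5) = mex{0,0} = 1
G(6) = mex{1,1} = 0
G(7) = mex{0,0} = 1
G(8) = mex{1,1} = 0
G(9) = mex{0,0} = 1
G(10) = mex{1,1} = 0
G(11) = mex{0,0} = 1
G(12) = mex{1,1} = 0
G_B(12) = 0.
Combined Grundy value = 4 ⊕ 0 = 4.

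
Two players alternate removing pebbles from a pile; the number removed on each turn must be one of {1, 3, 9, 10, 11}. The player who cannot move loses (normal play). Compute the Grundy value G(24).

G(0) = 0
G(1) = mex{0} = 1
G(2) = mex{1} = 0
G(3) = mex{0,0} = 1
G(4) = mex{1,1} = 0
G(5) = mex{0,0} = 1
G(6) = mex{1,1} = 0
G(7) = mex{0,0} = 1
G(8) = mex{1,1} = 0
G(9) = mex{0,0,0} = 1
G(10) = mex{1,1,1,0} = 2
G(11) = mex{2,0,0,1,0} = 3
G(12) = mex{3,1,1,0,1} = 2
G(13) = mex{2,2,0,1,0} = 3
G(14) = mex{3,3,1,0,1} = 2
G(15) = mex{2,2,0,1,0} = 3
G(16) = mex{3,3,1,0,1} = 2
G(17) = mex{2,2,0,1,0} = 3
G(18) = mex{3,3,1,0,1} = 2
G(19) = mex{2,2,2,1,0} = 3
G(20) = mex{3,3,3,2,1} = 0
G(21) = mex{0,2,2,3,2} = 1
G(22) = mex{1,3,3,2,3} = 0
G(23) = mex{0,0,2,3,2} = 1
G(24) = mex{1,1,3,2,3} = 0

0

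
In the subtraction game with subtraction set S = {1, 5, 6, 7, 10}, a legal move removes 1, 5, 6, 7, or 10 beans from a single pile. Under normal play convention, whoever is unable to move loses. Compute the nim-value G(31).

1

G(0) = 0
G(1) = mex{0} = 1
G(2) = mex{1} = 0
G(3) = mex{0} = 1
G(4) = mex{1} = 0
G(5) = mex{0,0} = 1
G(6) = mex{1,1,0} = 2
G(7) = mex{2,0,1,0} = 3
G(8) = mex{3,1,0,1} = 2
G(9) = mex{2,0,1,0} = 3
G(10) = mex{3,1,0,1,0} = 2
G(11) = mex{2,2,1,0,1} = 3
G(12) = mex{3,3,2,1,0} = 4
G(13) = mex{4,2,3,2,1} = 0
G(14) = mex{0,3,2,3,0} = 1
G(15) = mex{1,2,3,2,1} = 0
G(16) = mex{0,3,2,3,2} = 1
G(17) = mex{1,4,3,2,3} = 0
G(18) = mex{0,0,4,3,2} = 1
G(19) = mex{1,1,0,4,3} = 2
G(20) = mex{2,0,1,0,2} = 3
G(21) = mex{3,1,0,1,3} = 2
G(22) = mex{2,0,1,0,4} = 3
G(23) = mex{3,1,0,1,0} = 2
G(24) = mex{2,2,1,0,1} = 3
G(25) = mex{3,3,2,1,0} = 4
G(26) = mex{4,2,3,2,1} = 0
G(27) = mex{0,3,2,3,0} = 1
G(28) = mex{1,2,3,2,1} = 0
G(29) = mex{0,3,2,3,2} = 1
G(30) = mex{1,4,3,2,3} = 0
G(31) = mex{0,0,4,3,2} = 1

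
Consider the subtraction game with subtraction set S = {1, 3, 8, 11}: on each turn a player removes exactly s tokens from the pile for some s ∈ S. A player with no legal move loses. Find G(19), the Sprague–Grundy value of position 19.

n :  0  1  2  3  4  5  6  7  8  9 10 11 12 13 14 15 16 17 18 19
G :  0  1  0  1  0  1  0  1  2  3  2  3  2  3  2  3  0  1  0  1

1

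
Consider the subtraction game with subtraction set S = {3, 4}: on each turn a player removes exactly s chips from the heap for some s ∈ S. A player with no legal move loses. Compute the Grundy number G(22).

n :  0  1  2  3  4  5  6  7  8  9 10 11 12 13 14 15 16 17 18 19 20 21 22
G :  0  0  0  1  1  1  2  0  0  0  1  1  1  2  0  0  0  1  1  1  2  0  0

0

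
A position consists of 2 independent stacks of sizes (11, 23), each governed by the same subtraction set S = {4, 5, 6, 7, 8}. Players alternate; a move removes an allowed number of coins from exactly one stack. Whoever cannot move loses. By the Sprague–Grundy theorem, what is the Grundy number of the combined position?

All stacks use S = {4, 5, 6, 7, 8}:
n :  0  1  2  3  4  5  6  7  8  9 10 11 12 13 14 15 16 17 18 19 20 21 22 23
G :  0  0  0  0  1  1  1  1  2  2  2  2  0  0  0  0  1  1  1  1  2  2  2  2
Stack A: G(11) = 2.
Stack B: G(23) = 2.
Combined Grundy value = 2 ⊕ 2 = 0.

0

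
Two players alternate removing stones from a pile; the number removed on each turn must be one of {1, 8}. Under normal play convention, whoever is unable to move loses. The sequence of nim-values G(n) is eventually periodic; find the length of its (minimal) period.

9

G(0) = 0
G(1) = mex{0} = 1
G(2) = mex{1} = 0
G(3) = mex{0} = 1
G(4) = mex{1} = 0
G(5) = mex{0} = 1
G(6) = mex{1} = 0
G(7) = mex{0} = 1
G(8) = mex{1,0} = 2
G(9) = mex{2,1} = 0
G(10) = mex{0,0} = 1
G(11) = mex{1,1} = 0
G(12) = mex{0,0} = 1
G(13) = mex{1,1} = 0
G(14) = mex{0,0} = 1
G(15) = mex{1,1} = 0
G(16) = mex{0,2} = 1
G(17) = mex{1,0} = 2
G(18) = mex{2,1} = 0
G(19) = mex{0,0} = 1
G(n+9) = G(n) holds for n = 0,…,7 (a full window of length max(S) = 8), so the sequence is purely periodic with period 9.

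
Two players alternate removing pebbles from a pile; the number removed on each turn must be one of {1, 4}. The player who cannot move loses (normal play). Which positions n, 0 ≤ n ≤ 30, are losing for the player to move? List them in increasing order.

G(0) = 0
G(1) = mex{0} = 1
G(2) = mex{1} = 0
G(3) = mex{0} = 1
G(4) = mex{1,0} = 2
G(5) = mex{2,1} = 0
G(6) = mex{0,0} = 1
G(7) = mex{1,1} = 0
G(8) = mex{0,2} = 1
G(9) = mex{1,0} = 2
G(10) = mex{2,1} = 0
G(11) = mex{0,0} = 1
G(12) = mex{1,1} = 0
G(13) = mex{0,2} = 1
G(14) = mex{1,0} = 2
G(15) = mex{2,1} = 0
G(16) = mex{0,0} = 1
G(17) = mex{1,1} = 0
G(18) = mex{0,2} = 1
G(19) = mex{1,0} = 2
G(20) = mex{2,1} = 0
G(21) = mex{0,0} = 1
G(22) = mex{1,1} = 0
G(23) = mex{0,2} = 1
G(24) = mex{1,0} = 2
G(25) = mex{2,1} = 0
G(26) = mex{0,0} = 1
G(27) = mex{1,1} = 0
G(28) = mex{0,2} = 1
G(29) = mex{1,0} = 2
G(30) = mex{2,1} = 0
P-positions are exactly the n with G(n) = 0.

0, 2, 5, 7, 10, 12, 15, 17, 20, 22, 25, 27, 30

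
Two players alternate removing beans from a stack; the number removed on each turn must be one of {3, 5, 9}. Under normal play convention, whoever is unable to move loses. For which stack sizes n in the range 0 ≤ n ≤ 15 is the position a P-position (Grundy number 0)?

n :  0  1  2  3  4  5  6  7  8  9 10 11 12 13 14 15
G :  0  0  0  1  1  1  2  2  0  3  3  1  0  2  0  1
P-positions are exactly the n with G(n) = 0.

0, 1, 2, 8, 12, 14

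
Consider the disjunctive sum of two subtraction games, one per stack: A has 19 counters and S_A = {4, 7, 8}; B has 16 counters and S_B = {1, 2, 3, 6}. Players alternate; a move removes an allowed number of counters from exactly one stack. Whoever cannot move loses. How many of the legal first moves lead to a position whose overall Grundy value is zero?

Stack A, S = {4, 7, 8}:
n :  0  1  2  3  4  5  6  7  8  9 10 11 12 13 14 15 16 17 18 19
G :  0  0  0  0  1  1  1  1  2  2  2  2  0  0  0  0  1  1  1  1
G_A(19) = 1.
Stack B, S = {1, 2, 3, 6}:
G(0) = 0
G(1) = mex{0} = 1
G(2) = mex{1,0} = 2
G(3) = mex{2,1,0} = 3
G(4) = mex{3,2,1} = 0
G(5) = mex{0,3,2} = 1
G(6) = mex{1,0,3,0} = 2
G(7) = mex{2,1,0,1} = 3
G(8) = mex{3,2,1,2} = 0
G(9) = mex{0,3,2,3} = 1
G(10) = mex{1,0,3,0} = 2
G(11) = mex{2,1,0,1} = 3
G(12) = mex{3,2,1,2} = 0
G(13) = mex{0,3,2,3} = 1
G(14) = mex{1,0,3,0} = 2
G(15) = mex{2,1,0,1} = 3
G(16) = mex{3,2,1,2} = 0
G_B(16) = 0.
Combined Grundy value = 1 ⊕ 0 = 1.
A winning move leaves total XOR = 0, i.e. changes one component's Grundy value g to g ⊕ X where X is the current total.
Stack A: need g' = 1⊕1 = 0. Options: 19−4→G=0, 19−7→G=0, 19−8→G=2. Hits: 2.
Stack B: need g' = 0⊕1 = 1. Options: 16−1→G=3, 16−2→G=2, 16−3→G=1, 16−6→G=2. Hits: 1.

3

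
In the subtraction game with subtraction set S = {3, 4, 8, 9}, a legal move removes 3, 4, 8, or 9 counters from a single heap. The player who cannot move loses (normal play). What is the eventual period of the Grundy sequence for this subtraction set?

12

n :  0  1  2  3  4  5  6  7  8  9 10 11 12 13 14 15 16 17 18 19 20 21 22 23 24 25
G :  0  0  0  1  1  1  2  0  2  3  1  3  0  0  0  1  1  1  2  0  2  3  1  3  0  0
G(n+12) = G(n) holds for n = 0,…,8 (a full window of length max(S) = 9), so the sequence is purely periodic with period 12.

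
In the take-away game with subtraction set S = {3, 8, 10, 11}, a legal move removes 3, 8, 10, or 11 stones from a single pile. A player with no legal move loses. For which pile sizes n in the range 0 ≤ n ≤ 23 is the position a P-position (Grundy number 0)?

G(0) = 0
G(1) = mex{} = 0
G(2) = mex{} = 0
G(3) = mex{0} = 1
G(4) = mex{0} = 1
G(5) = mex{0} = 1
G(6) = mex{1} = 0
G(7) = mex{1} = 0
G(8) = mex{1,0} = 2
G(9) = mex{0,0} = 1
G(10) = mex{0,0,0} = 1
G(11) = mex{2,1,0,0} = 3
G(12) = mex{1,1,0,0} = 2
G(13) = mex{1,1,1,0} = 2
G(14) = mex{3,0,1,1} = 2
G(15) = mex{2,0,1,1} = 3
G(16) = mex{2,2,0,1} = 3
G(17) = mex{2,1,0,0} = 3
G(18) = mex{3,1,2,0} = 4
G(19) = mex{3,3,1,2} = 0
G(20) = mex{3,2,1,1} = 0
G(21) = mex{4,2,3,1} = 0
G(22) = mex{0,2,2,3} = 1
G(23) = mex{0,3,2,2} = 1
P-positions are exactly the n with G(n) = 0.

0, 1, 2, 6, 7, 19, 20, 21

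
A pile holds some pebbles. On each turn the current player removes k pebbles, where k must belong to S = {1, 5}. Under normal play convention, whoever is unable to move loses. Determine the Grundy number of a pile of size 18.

n :  0  1  2  3  4  5  6  7  8  9 10 11 12 13 14 15 16 17 18
G :  0  1  0  1  0  1  0  1  0  1  0  1  0  1  0  1  0  1  0

0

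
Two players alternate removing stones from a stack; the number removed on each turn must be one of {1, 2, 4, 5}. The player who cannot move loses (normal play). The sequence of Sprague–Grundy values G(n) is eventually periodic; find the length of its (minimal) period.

3

G(0) = 0
G(1) = mex{0} = 1
G(2) = mex{1,0} = 2
G(3) = mex{2,1} = 0
G(4) = mex{0,2,0} = 1
G(5) = mex{1,0,1,0} = 2
G(6) = mex{2,1,2,1} = 0
G(7) = mex{0,2,0,2} = 1
G(8) = mex{1,0,1,0} = 2
G(9) = mex{2,1,2,1} = 0
G(10) = mex{0,2,0,2} = 1
G(11) = mex{1,0,1,0} = 2
G(12) = mex{2,1,2,1} = 0
G(13) = mex{0,2,0,2} = 1
G(14) = mex{1,0,1,0} = 2
G(n+3) = G(n) holds for n = 0,…,4 (a full window of length max(S) = 5), so the sequence is purely periodic with period 3.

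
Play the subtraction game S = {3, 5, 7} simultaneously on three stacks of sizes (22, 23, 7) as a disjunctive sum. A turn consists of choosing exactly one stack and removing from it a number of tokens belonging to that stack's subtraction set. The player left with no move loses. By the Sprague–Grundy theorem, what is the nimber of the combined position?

All stacks use S = {3, 5, 7}:
G(0) = 0
G(1) = mex{} = 0
G(2) = mex{} = 0
G(3) = mex{0} = 1
G(4) = mex{0} = 1
G(5) = mex{0,0} = 1
G(6) = mex{1,0} = 2
G(7) = mex{1,0,0} = 2
G(8) = mex{1,1,0} = 2
G(9) = mex{2,1,0} = 3
G(10) = mex{2,1,1} = 0
G(11) = mex{2,2,1} = 0
G(12) = mex{3,2,1} = 0
G(13) = mex{0,2,2} = 1
G(14) = mex{0,3,2} = 1
G(15) = mex{0,0,2} = 1
G(16) = mex{1,0,3} = 2
G(17) = mex{1,0,0} = 2
G(18) = mex{1,1,0} = 2
G(19) = mex{2,1,0} = 3
G(20) = mex{2,1,1} = 0
G(21) = mex{2,2,1} = 0
G(22) = mex{3,2,1} = 0
G(23) = mex{0,2,2} = 1
Stack A: G(22) = 0.
Stack B: G(23) = 1.
Stack C: G(7) = 2.
Combined Grundy value = 0 ⊕ 1 ⊕ 2 = 3.

3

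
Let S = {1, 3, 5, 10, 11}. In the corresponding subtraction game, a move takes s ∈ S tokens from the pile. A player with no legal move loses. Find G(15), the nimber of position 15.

3

G(0) = 0
G(1) = mex{0} = 1
G(2) = mex{1} = 0
G(3) = mex{0,0} = 1
G(4) = mex{1,1} = 0
G(5) = mex{0,0,0} = 1
G(6) = mex{1,1,1} = 0
G(7) = mex{0,0,0} = 1
G(8) = mex{1,1,1} = 0
G(9) = mex{0,0,0} = 1
G(10) = mex{1,1,1,0} = 2
G(11) = mex{2,0,0,1,0} = 3
G(12) = mex{3,1,1,0,1} = 2
G(13) = mex{2,2,0,1,0} = 3
G(14) = mex{3,3,1,0,1} = 2
G(15) = mex{2,2,2,1,0} = 3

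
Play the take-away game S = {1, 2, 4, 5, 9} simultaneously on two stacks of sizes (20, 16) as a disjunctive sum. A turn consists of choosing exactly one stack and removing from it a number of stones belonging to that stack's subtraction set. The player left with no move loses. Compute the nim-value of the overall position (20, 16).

1

All stacks use S = {1, 2, 4, 5, 9}:
n :  0  1  2  3  4  5  6  7  8  9 10 11 12 13 14 15 16 17 18 19 20
G :  0  1  2  0  1  2  0  1  2  3  4  5  3  0  1  2  0  1  2  0  1
Stack A: G(20) = 1.
Stack B: G(16) = 0.
Combined Grundy value = 1 ⊕ 0 = 1.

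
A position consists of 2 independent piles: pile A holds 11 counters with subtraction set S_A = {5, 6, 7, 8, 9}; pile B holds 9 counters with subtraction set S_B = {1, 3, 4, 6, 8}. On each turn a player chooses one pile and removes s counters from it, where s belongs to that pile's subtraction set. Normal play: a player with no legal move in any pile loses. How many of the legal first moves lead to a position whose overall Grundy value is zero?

4

Pile A, S = {5, 6, 7, 8, 9}:
G(0) = 0
G(1) = mex{} = 0
G(2) = mex{} = 0
G(3) = mex{} = 0
G(4) = mex{} = 0
G(5) = mex{0} = 1
G(6) = mex{0,0} = 1
G(7) = mex{0,0,0} = 1
G(8) = mex{0,0,0,0} = 1
G(9) = mex{0,0,0,0,0} = 1
G(10) = mex{1,0,0,0,0} = 2
G(11) = mex{1,1,0,0,0} = 2
G_A(11) = 2.
Pile B, S = {1, 3, 4, 6, 8}:
n : 0 1 2 3 4 5 6 7 8 9
G : 0 1 0 1 2 3 2 0 1 0
G_B(9) = 0.
Combined Grundy value = 2 ⊕ 0 = 2.
A winning move leaves total XOR = 0, i.e. changes one component's Grundy value g to g ⊕ X where X is the current total.
Pile A: need g' = 2⊕2 = 0. Options: 11−5→G=1, 11−6→G=1, 11−7→G=0, 11−8→G=0, 11−9→G=0. Hits: 3.
Pile B: need g' = 0⊕2 = 2. Options: 9−1→G=1, 9−3→G=2, 9−4→G=3, 9−6→G=1, 9−8→G=1. Hits: 1.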